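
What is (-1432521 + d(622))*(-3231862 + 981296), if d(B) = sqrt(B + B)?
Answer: 3223983056886 - 4501132*sqrt(311) ≈ 3.2239e+12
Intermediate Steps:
d(B) = sqrt(2)*sqrt(B) (d(B) = sqrt(2*B) = sqrt(2)*sqrt(B))
(-1432521 + d(622))*(-3231862 + 981296) = (-1432521 + sqrt(2)*sqrt(622))*(-3231862 + 981296) = (-1432521 + 2*sqrt(311))*(-2250566) = 3223983056886 - 4501132*sqrt(311)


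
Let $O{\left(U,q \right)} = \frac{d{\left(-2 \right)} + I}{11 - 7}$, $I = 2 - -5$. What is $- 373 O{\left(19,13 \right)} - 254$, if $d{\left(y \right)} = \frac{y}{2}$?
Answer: $- \frac{1627}{2} \approx -813.5$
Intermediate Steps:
$d{\left(y \right)} = \frac{y}{2}$ ($d{\left(y \right)} = y \frac{1}{2} = \frac{y}{2}$)
$I = 7$ ($I = 2 + 5 = 7$)
$O{\left(U,q \right)} = \frac{3}{2}$ ($O{\left(U,q \right)} = \frac{\frac{1}{2} \left(-2\right) + 7}{11 - 7} = \frac{-1 + 7}{4} = 6 \cdot \frac{1}{4} = \frac{3}{2}$)
$- 373 O{\left(19,13 \right)} - 254 = \left(-373\right) \frac{3}{2} - 254 = - \frac{1119}{2} - 254 = - \frac{1627}{2}$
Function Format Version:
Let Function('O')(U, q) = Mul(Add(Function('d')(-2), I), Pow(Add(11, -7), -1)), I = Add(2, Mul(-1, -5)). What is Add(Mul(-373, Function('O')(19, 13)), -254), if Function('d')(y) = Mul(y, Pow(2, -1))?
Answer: Rational(-1627, 2) ≈ -813.50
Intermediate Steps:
Function('d')(y) = Mul(Rational(1, 2), y) (Function('d')(y) = Mul(y, Rational(1, 2)) = Mul(Rational(1, 2), y))
I = 7 (I = Add(2, 5) = 7)
Function('O')(U, q) = Rational(3, 2) (Function('O')(U, q) = Mul(Add(Mul(Rational(1, 2), -2), 7), Pow(Add(11, -7), -1)) = Mul(Add(-1, 7), Pow(4, -1)) = Mul(6, Rational(1, 4)) = Rational(3, 2))
Add(Mul(-373, Function('O')(19, 13)), -254) = Add(Mul(-373, Rational(3, 2)), -254) = Add(Rational(-1119, 2), -254) = Rational(-1627, 2)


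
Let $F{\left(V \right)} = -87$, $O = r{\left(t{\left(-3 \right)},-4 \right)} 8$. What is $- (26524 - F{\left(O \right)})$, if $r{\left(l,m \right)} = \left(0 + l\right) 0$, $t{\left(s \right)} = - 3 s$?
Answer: $-26611$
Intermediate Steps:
$r{\left(l,m \right)} = 0$ ($r{\left(l,m \right)} = l 0 = 0$)
$O = 0$ ($O = 0 \cdot 8 = 0$)
$- (26524 - F{\left(O \right)}) = - (26524 - -87) = - (26524 + 87) = \left(-1\right) 26611 = -26611$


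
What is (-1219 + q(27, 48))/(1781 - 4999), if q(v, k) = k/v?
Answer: 10955/28962 ≈ 0.37825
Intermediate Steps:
(-1219 + q(27, 48))/(1781 - 4999) = (-1219 + 48/27)/(1781 - 4999) = (-1219 + 48*(1/27))/(-3218) = (-1219 + 16/9)*(-1/3218) = -10955/9*(-1/3218) = 10955/28962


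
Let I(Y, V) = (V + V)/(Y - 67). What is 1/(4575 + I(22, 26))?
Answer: 45/205823 ≈ 0.00021863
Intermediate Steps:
I(Y, V) = 2*V/(-67 + Y) (I(Y, V) = (2*V)/(-67 + Y) = 2*V/(-67 + Y))
1/(4575 + I(22, 26)) = 1/(4575 + 2*26/(-67 + 22)) = 1/(4575 + 2*26/(-45)) = 1/(4575 + 2*26*(-1/45)) = 1/(4575 - 52/45) = 1/(205823/45) = 45/205823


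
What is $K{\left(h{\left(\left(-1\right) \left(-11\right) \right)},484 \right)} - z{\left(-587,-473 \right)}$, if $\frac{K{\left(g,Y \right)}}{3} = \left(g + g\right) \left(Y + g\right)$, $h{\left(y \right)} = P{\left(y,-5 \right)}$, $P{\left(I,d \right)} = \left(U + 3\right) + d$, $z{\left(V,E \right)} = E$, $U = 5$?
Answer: $9239$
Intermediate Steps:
$P{\left(I,d \right)} = 8 + d$ ($P{\left(I,d \right)} = \left(5 + 3\right) + d = 8 + d$)
$h{\left(y \right)} = 3$ ($h{\left(y \right)} = 8 - 5 = 3$)
$K{\left(g,Y \right)} = 6 g \left(Y + g\right)$ ($K{\left(g,Y \right)} = 3 \left(g + g\right) \left(Y + g\right) = 3 \cdot 2 g \left(Y + g\right) = 6 g \left(Y + g\right)$)
$K{\left(h{\left(\left(-1\right) \left(-11\right) \right)},484 \right)} - z{\left(-587,-473 \right)} = 6 \cdot 3 \left(484 + 3\right) - -473 = 6 \cdot 3 \cdot 487 + 473 = 8766 + 473 = 9239$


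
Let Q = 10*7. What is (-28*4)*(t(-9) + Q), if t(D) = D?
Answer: -6832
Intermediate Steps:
Q = 70
(-28*4)*(t(-9) + Q) = (-28*4)*(-9 + 70) = -112*61 = -6832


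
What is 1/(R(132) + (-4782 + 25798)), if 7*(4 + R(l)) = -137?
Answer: 7/146947 ≈ 4.7636e-5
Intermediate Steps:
R(l) = -165/7 (R(l) = -4 + (⅐)*(-137) = -4 - 137/7 = -165/7)
1/(R(132) + (-4782 + 25798)) = 1/(-165/7 + (-4782 + 25798)) = 1/(-165/7 + 21016) = 1/(146947/7) = 7/146947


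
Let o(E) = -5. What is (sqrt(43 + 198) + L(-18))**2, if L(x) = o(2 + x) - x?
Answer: (13 + sqrt(241))**2 ≈ 813.63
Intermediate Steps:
L(x) = -5 - x
(sqrt(43 + 198) + L(-18))**2 = (sqrt(43 + 198) + (-5 - 1*(-18)))**2 = (sqrt(241) + (-5 + 18))**2 = (sqrt(241) + 13)**2 = (13 + sqrt(241))**2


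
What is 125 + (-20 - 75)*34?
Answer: -3105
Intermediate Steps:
125 + (-20 - 75)*34 = 125 - 95*34 = 125 - 3230 = -3105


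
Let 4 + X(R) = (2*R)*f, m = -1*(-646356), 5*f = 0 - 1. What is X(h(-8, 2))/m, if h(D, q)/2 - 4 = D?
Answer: -1/807945 ≈ -1.2377e-6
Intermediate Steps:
f = -⅕ (f = (0 - 1)/5 = (⅕)*(-1) = -⅕ ≈ -0.20000)
h(D, q) = 8 + 2*D
m = 646356
X(R) = -4 - 2*R/5 (X(R) = -4 + (2*R)*(-⅕) = -4 - 2*R/5)
X(h(-8, 2))/m = (-4 - 2*(8 + 2*(-8))/5)/646356 = (-4 - 2*(8 - 16)/5)*(1/646356) = (-4 - ⅖*(-8))*(1/646356) = (-4 + 16/5)*(1/646356) = -⅘*1/646356 = -1/807945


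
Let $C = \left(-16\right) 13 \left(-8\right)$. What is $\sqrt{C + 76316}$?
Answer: $2 \sqrt{19495} \approx 279.25$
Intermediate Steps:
$C = 1664$ ($C = \left(-208\right) \left(-8\right) = 1664$)
$\sqrt{C + 76316} = \sqrt{1664 + 76316} = \sqrt{77980} = 2 \sqrt{19495}$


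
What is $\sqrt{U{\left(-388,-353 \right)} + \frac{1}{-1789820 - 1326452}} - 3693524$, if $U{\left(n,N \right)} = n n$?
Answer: $-3693524 + \frac{\sqrt{91372221433456689}}{779068} \approx -3.6931 \cdot 10^{6}$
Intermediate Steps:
$U{\left(n,N \right)} = n^{2}$
$\sqrt{U{\left(-388,-353 \right)} + \frac{1}{-1789820 - 1326452}} - 3693524 = \sqrt{\left(-388\right)^{2} + \frac{1}{-1789820 - 1326452}} - 3693524 = \sqrt{150544 + \frac{1}{-3116272}} - 3693524 = \sqrt{150544 - \frac{1}{3116272}} - 3693524 = \sqrt{\frac{469136051967}{3116272}} - 3693524 = \frac{\sqrt{91372221433456689}}{779068} - 3693524 = -3693524 + \frac{\sqrt{91372221433456689}}{779068}$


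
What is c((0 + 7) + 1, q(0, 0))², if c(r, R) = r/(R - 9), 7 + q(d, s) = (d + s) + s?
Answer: ¼ ≈ 0.25000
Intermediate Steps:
q(d, s) = -7 + d + 2*s (q(d, s) = -7 + ((d + s) + s) = -7 + (d + 2*s) = -7 + d + 2*s)
c(r, R) = r/(-9 + R)
c((0 + 7) + 1, q(0, 0))² = (((0 + 7) + 1)/(-9 + (-7 + 0 + 2*0)))² = ((7 + 1)/(-9 + (-7 + 0 + 0)))² = (8/(-9 - 7))² = (8/(-16))² = (8*(-1/16))² = (-½)² = ¼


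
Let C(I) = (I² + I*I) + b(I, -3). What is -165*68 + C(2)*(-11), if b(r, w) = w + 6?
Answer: -11341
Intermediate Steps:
b(r, w) = 6 + w
C(I) = 3 + 2*I² (C(I) = (I² + I*I) + (6 - 3) = (I² + I²) + 3 = 2*I² + 3 = 3 + 2*I²)
-165*68 + C(2)*(-11) = -165*68 + (3 + 2*2²)*(-11) = -11220 + (3 + 2*4)*(-11) = -11220 + (3 + 8)*(-11) = -11220 + 11*(-11) = -11220 - 121 = -11341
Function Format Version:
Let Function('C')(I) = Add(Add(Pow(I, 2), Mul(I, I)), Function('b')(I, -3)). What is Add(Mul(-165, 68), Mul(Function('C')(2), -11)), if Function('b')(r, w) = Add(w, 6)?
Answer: -11341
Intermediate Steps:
Function('b')(r, w) = Add(6, w)
Function('C')(I) = Add(3, Mul(2, Pow(I, 2))) (Function('C')(I) = Add(Add(Pow(I, 2), Mul(I, I)), Add(6, -3)) = Add(Add(Pow(I, 2), Pow(I, 2)), 3) = Add(Mul(2, Pow(I, 2)), 3) = Add(3, Mul(2, Pow(I, 2))))
Add(Mul(-165, 68), Mul(Function('C')(2), -11)) = Add(Mul(-165, 68), Mul(Add(3, Mul(2, Pow(2, 2))), -11)) = Add(-11220, Mul(Add(3, Mul(2, 4)), -11)) = Add(-11220, Mul(Add(3, 8), -11)) = Add(-11220, Mul(11, -11)) = Add(-11220, -121) = -11341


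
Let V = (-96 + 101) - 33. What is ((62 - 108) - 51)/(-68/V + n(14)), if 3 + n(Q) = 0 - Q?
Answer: 679/102 ≈ 6.6569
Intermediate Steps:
V = -28 (V = 5 - 33 = -28)
n(Q) = -3 - Q (n(Q) = -3 + (0 - Q) = -3 - Q)
((62 - 108) - 51)/(-68/V + n(14)) = ((62 - 108) - 51)/(-68/(-28) + (-3 - 1*14)) = (-46 - 51)/(-68*(-1/28) + (-3 - 14)) = -97/(17/7 - 17) = -97/(-102/7) = -97*(-7/102) = 679/102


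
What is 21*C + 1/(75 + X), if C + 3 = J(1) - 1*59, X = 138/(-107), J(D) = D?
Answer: -10103140/7887 ≈ -1281.0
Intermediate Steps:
X = -138/107 (X = 138*(-1/107) = -138/107 ≈ -1.2897)
C = -61 (C = -3 + (1 - 1*59) = -3 + (1 - 59) = -3 - 58 = -61)
21*C + 1/(75 + X) = 21*(-61) + 1/(75 - 138/107) = -1281 + 1/(7887/107) = -1281 + 107/7887 = -10103140/7887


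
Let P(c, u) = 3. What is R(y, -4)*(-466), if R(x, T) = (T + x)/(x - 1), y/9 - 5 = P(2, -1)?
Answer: -31688/71 ≈ -446.31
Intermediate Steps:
y = 72 (y = 45 + 9*3 = 45 + 27 = 72)
R(x, T) = (T + x)/(-1 + x)
R(y, -4)*(-466) = ((-4 + 72)/(-1 + 72))*(-466) = (68/71)*(-466) = -31688/71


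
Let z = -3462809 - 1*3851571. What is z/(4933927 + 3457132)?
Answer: -7314380/8391059 ≈ -0.87169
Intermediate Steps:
z = -7314380 (z = -3462809 - 3851571 = -7314380)
z/(4933927 + 3457132) = -7314380/(4933927 + 3457132) = -7314380/8391059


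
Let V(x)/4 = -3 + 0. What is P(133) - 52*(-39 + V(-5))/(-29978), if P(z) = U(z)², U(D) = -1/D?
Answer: -1803125/20395417 ≈ -0.088408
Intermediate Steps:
P(z) = z⁻² (P(z) = (-1/z)² = z⁻²)
V(x) = -12 (V(x) = 4*(-3 + 0) = 4*(-3) = -12)
P(133) - 52*(-39 + V(-5))/(-29978) = 133⁻² - 52*(-39 - 12)/(-29978) = 1/17689 - 52*(-51)*(-1)/29978 = 1/17689 - (-2652)*(-1)/29978 = 1/17689 - 1*102/1153 = 1/17689 - 102/1153 = -1803125/20395417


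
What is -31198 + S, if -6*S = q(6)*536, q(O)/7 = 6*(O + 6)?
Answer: -76222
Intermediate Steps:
q(O) = 252 + 42*O (q(O) = 7*(6*(O + 6)) = 7*(6*(6 + O)) = 7*(36 + 6*O) = 252 + 42*O)
S = -45024 (S = -(252 + 42*6)*536/6 = -(252 + 252)*536/6 = -84*536 = -1/6*270144 = -45024)
-31198 + S = -31198 - 45024 = -76222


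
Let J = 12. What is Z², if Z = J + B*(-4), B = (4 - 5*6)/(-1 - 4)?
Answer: 1936/25 ≈ 77.440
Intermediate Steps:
B = 26/5 (B = (4 - 30)/(-5) = -26*(-⅕) = 26/5 ≈ 5.2000)
Z = -44/5 (Z = 12 + (26/5)*(-4) = 12 - 104/5 = -44/5 ≈ -8.8000)
Z² = (-44/5)² = 1936/25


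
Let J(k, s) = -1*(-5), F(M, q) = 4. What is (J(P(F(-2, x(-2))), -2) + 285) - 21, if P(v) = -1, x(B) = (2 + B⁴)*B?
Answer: 269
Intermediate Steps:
x(B) = B*(2 + B⁴)
J(k, s) = 5
(J(P(F(-2, x(-2))), -2) + 285) - 21 = (5 + 285) - 21 = 290 - 21 = 269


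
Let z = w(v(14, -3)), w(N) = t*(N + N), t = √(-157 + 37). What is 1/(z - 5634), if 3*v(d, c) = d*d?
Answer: -8451/50686214 - 196*I*√30/25343107 ≈ -0.00016673 - 4.236e-5*I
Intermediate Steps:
t = 2*I*√30 (t = √(-120) = 2*I*√30 ≈ 10.954*I)
v(d, c) = d²/3 (v(d, c) = (d*d)/3 = d²/3)
w(N) = 4*I*N*√30 (w(N) = (2*I*√30)*(N + N) = (2*I*√30)*(2*N) = 4*I*N*√30)
z = 784*I*√30/3 (z = 4*I*((⅓)*14²)*√30 = 4*I*((⅓)*196)*√30 = 4*I*(196/3)*√30 = 784*I*√30/3 ≈ 1431.4*I)
1/(z - 5634) = 1/(784*I*√30/3 - 5634) = 1/(-5634 + 784*I*√30/3)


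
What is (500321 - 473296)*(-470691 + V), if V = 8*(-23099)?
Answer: -17714428075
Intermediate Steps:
V = -184792
(500321 - 473296)*(-470691 + V) = (500321 - 473296)*(-470691 - 184792) = 27025*(-655483) = -17714428075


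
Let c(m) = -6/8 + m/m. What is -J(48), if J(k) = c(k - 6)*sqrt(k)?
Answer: -sqrt(3) ≈ -1.7320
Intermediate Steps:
c(m) = 1/4 (c(m) = -6*1/8 + 1 = -3/4 + 1 = 1/4)
J(k) = sqrt(k)/4
-J(48) = -sqrt(48)/4 = -4*sqrt(3)/4 = -sqrt(3)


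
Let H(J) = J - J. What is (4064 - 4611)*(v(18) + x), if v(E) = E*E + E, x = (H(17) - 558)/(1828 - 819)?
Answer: -188452440/1009 ≈ -1.8677e+5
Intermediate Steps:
H(J) = 0
x = -558/1009 (x = (0 - 558)/(1828 - 819) = -558/1009 ≈ -0.55302)
v(E) = E + E² (v(E) = E² + E = E + E²)
(4064 - 4611)*(v(18) + x) = (4064 - 4611)*(18*(1 + 18) - 558/1009) = -547*(18*19 - 558/1009) = -547*(342 - 558/1009) = -547*344520/1009 = -188452440/1009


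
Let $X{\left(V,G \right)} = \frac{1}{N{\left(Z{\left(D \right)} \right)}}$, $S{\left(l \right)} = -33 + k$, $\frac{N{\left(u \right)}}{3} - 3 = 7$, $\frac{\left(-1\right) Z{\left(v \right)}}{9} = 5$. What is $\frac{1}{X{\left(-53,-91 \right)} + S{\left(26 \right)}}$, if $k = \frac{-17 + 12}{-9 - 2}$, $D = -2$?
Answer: $- \frac{330}{10729} \approx -0.030758$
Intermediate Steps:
$Z{\left(v \right)} = -45$ ($Z{\left(v \right)} = \left(-9\right) 5 = -45$)
$k = \frac{5}{11}$ ($k = - \frac{5}{-11} = \left(-5\right) \left(- \frac{1}{11}\right) = \frac{5}{11} \approx 0.45455$)
$N{\left(u \right)} = 30$ ($N{\left(u \right)} = 9 + 3 \cdot 7 = 9 + 21 = 30$)
$S{\left(l \right)} = - \frac{358}{11}$ ($S{\left(l \right)} = -33 + \frac{5}{11} = - \frac{358}{11}$)
$X{\left(V,G \right)} = \frac{1}{30}$
$\frac{1}{X{\left(-53,-91 \right)} + S{\left(26 \right)}} = \frac{1}{\frac{1}{30} - \frac{358}{11}} = \frac{1}{- \frac{10729}{330}} = - \frac{330}{10729}$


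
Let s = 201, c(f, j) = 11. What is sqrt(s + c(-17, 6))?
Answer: 2*sqrt(53) ≈ 14.560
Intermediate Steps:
sqrt(s + c(-17, 6)) = sqrt(201 + 11) = sqrt(212) = 2*sqrt(53)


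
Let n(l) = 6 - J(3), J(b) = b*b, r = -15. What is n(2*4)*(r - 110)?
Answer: 375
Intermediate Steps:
J(b) = b²
n(l) = -3 (n(l) = 6 - 1*3² = 6 - 1*9 = 6 - 9 = -3)
n(2*4)*(r - 110) = -3*(-15 - 110) = -3*(-125) = 375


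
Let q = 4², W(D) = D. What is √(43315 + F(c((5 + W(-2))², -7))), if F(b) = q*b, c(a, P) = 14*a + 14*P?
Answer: √43763 ≈ 209.20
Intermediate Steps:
q = 16
c(a, P) = 14*P + 14*a
F(b) = 16*b
√(43315 + F(c((5 + W(-2))², -7))) = √(43315 + 16*(14*(-7) + 14*(5 - 2)²)) = √(43315 + 16*(-98 + 14*3²)) = √(43315 + 16*(-98 + 14*9)) = √(43315 + 16*(-98 + 126)) = √(43315 + 16*28) = √(43315 + 448) = √43763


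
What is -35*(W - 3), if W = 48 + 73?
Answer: -4130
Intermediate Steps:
W = 121
-35*(W - 3) = -35*(121 - 3) = -35*118 = -4130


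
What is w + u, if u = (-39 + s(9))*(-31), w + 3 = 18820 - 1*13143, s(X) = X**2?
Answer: 4372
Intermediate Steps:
w = 5674 (w = -3 + (18820 - 1*13143) = -3 + (18820 - 13143) = -3 + 5677 = 5674)
u = -1302 (u = (-39 + 9**2)*(-31) = (-39 + 81)*(-31) = 42*(-31) = -1302)
w + u = 5674 - 1302 = 4372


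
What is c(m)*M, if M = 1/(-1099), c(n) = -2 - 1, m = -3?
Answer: 3/1099 ≈ 0.0027298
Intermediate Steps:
c(n) = -3
M = -1/1099 ≈ -0.00090992
c(m)*M = -3*(-1/1099) = 3/1099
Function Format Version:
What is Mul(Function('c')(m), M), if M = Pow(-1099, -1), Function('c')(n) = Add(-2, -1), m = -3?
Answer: Rational(3, 1099) ≈ 0.0027298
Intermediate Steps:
Function('c')(n) = -3
M = Rational(-1, 1099) ≈ -0.00090992
Mul(Function('c')(m), M) = Mul(-3, Rational(-1, 1099)) = Rational(3, 1099)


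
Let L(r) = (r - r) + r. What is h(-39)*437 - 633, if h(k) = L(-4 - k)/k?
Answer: -39982/39 ≈ -1025.2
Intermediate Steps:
L(r) = r (L(r) = 0 + r = r)
h(k) = (-4 - k)/k
h(-39)*437 - 633 = ((-4 - 1*(-39))/(-39))*437 - 633 = -(-4 + 39)/39*437 - 633 = -1/39*35*437 - 633 = -35/39*437 - 633 = -15295/39 - 633 = -39982/39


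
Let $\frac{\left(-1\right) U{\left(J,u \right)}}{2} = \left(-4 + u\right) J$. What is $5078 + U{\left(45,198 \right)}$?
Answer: $-12382$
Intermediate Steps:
$U{\left(J,u \right)} = - 2 J \left(-4 + u\right)$ ($U{\left(J,u \right)} = - 2 \left(-4 + u\right) J = - 2 J \left(-4 + u\right)$)
$5078 + U{\left(45,198 \right)} = 5078 + 2 \cdot 45 \left(4 - 198\right) = 5078 + 2 \cdot 45 \left(-194\right) = 5078 - 17460 = -12382$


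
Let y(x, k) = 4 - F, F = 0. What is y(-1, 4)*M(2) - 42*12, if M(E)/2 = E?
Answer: -488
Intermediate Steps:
M(E) = 2*E
y(x, k) = 4 (y(x, k) = 4 - 1*0 = 4 + 0 = 4)
y(-1, 4)*M(2) - 42*12 = 4*(2*2) - 42*12 = 4*4 - 504 = 16 - 504 = -488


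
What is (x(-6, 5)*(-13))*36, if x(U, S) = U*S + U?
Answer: 16848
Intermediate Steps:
x(U, S) = U + S*U (x(U, S) = S*U + U = U + S*U)
(x(-6, 5)*(-13))*36 = (-6*(1 + 5)*(-13))*36 = (-6*6*(-13))*36 = -36*(-13)*36 = 468*36 = 16848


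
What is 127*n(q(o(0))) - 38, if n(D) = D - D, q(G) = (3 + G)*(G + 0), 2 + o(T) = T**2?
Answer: -38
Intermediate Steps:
o(T) = -2 + T**2
q(G) = G*(3 + G) (q(G) = (3 + G)*G = G*(3 + G))
n(D) = 0
127*n(q(o(0))) - 38 = 127*0 - 38 = 0 - 38 = -38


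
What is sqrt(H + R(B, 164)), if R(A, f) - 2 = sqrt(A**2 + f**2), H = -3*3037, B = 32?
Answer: sqrt(-9109 + 4*sqrt(1745)) ≈ 94.562*I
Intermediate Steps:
H = -9111
R(A, f) = 2 + sqrt(A**2 + f**2)
sqrt(H + R(B, 164)) = sqrt(-9111 + (2 + sqrt(32**2 + 164**2))) = sqrt(-9111 + (2 + sqrt(1024 + 26896))) = sqrt(-9111 + (2 + sqrt(27920))) = sqrt(-9111 + (2 + 4*sqrt(1745))) = sqrt(-9109 + 4*sqrt(1745))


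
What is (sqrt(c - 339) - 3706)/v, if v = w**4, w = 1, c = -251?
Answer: -3706 + I*sqrt(590) ≈ -3706.0 + 24.29*I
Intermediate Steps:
v = 1 (v = 1**4 = 1)
(sqrt(c - 339) - 3706)/v = (sqrt(-251 - 339) - 3706)/1 = (sqrt(-590) - 3706)*1 = (I*sqrt(590) - 3706)*1 = (-3706 + I*sqrt(590))*1 = -3706 + I*sqrt(590)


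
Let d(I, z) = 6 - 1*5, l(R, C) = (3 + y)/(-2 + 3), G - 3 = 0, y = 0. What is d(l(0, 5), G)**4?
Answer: 1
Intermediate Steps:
G = 3 (G = 3 + 0 = 3)
l(R, C) = 3 (l(R, C) = (3 + 0)/(-2 + 3) = 3/1 = 3*1 = 3)
d(I, z) = 1 (d(I, z) = 6 - 5 = 1)
d(l(0, 5), G)**4 = 1**4 = 1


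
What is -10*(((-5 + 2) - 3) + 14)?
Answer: -80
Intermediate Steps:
-10*(((-5 + 2) - 3) + 14) = -10*((-3 - 3) + 14) = -10*(-6 + 14) = -10*8 = -80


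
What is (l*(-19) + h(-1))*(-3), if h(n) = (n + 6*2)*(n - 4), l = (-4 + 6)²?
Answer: 393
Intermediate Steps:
l = 4 (l = 2² = 4)
h(n) = (-4 + n)*(12 + n) (h(n) = (n + 12)*(-4 + n) = (12 + n)*(-4 + n) = (-4 + n)*(12 + n))
(l*(-19) + h(-1))*(-3) = (4*(-19) + (-48 + (-1)² + 8*(-1)))*(-3) = (-76 + (-48 + 1 - 8))*(-3) = (-76 - 55)*(-3) = -131*(-3) = 393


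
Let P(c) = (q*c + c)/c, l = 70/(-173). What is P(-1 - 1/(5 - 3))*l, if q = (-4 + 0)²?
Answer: -1190/173 ≈ -6.8786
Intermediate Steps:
q = 16 (q = (-4)² = 16)
l = -70/173 (l = 70*(-1/173) = -70/173 ≈ -0.40462)
P(c) = 17 (P(c) = (16*c + c)/c = (17*c)/c = 17)
P(-1 - 1/(5 - 3))*l = 17*(-70/173) = -1190/173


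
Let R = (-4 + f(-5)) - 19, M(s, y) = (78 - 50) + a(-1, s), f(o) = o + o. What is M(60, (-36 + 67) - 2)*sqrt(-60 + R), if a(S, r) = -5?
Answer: 23*I*sqrt(93) ≈ 221.8*I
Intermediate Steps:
f(o) = 2*o
M(s, y) = 23 (M(s, y) = (78 - 50) - 5 = 28 - 5 = 23)
R = -33 (R = (-4 + 2*(-5)) - 19 = (-4 - 10) - 19 = -14 - 19 = -33)
M(60, (-36 + 67) - 2)*sqrt(-60 + R) = 23*sqrt(-60 - 33) = 23*sqrt(-93) = 23*(I*sqrt(93)) = 23*I*sqrt(93)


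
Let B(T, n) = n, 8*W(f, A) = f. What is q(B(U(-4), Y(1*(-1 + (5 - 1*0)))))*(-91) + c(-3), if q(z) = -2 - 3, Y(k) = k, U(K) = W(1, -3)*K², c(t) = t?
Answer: 452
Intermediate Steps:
W(f, A) = f/8
U(K) = K²/8 (U(K) = ((⅛)*1)*K² = K²/8)
q(z) = -5
q(B(U(-4), Y(1*(-1 + (5 - 1*0)))))*(-91) + c(-3) = -5*(-91) - 3 = 455 - 3 = 452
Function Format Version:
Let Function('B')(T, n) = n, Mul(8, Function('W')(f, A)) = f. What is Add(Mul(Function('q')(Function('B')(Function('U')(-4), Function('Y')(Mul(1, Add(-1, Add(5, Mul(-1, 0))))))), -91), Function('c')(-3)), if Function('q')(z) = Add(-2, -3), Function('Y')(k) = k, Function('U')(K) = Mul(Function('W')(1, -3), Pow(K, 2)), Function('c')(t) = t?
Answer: 452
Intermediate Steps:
Function('W')(f, A) = Mul(Rational(1, 8), f)
Function('U')(K) = Mul(Rational(1, 8), Pow(K, 2)) (Function('U')(K) = Mul(Mul(Rational(1, 8), 1), Pow(K, 2)) = Mul(Rational(1, 8), Pow(K, 2)))
Function('q')(z) = -5
Add(Mul(Function('q')(Function('B')(Function('U')(-4), Function('Y')(Mul(1, Add(-1, Add(5, Mul(-1, 0))))))), -91), Function('c')(-3)) = Add(Mul(-5, -91), -3) = Add(455, -3) = 452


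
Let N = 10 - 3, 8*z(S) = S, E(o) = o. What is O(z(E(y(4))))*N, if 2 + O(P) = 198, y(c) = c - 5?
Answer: 1372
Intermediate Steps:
y(c) = -5 + c
z(S) = S/8
O(P) = 196 (O(P) = -2 + 198 = 196)
N = 7
O(z(E(y(4))))*N = 196*7 = 1372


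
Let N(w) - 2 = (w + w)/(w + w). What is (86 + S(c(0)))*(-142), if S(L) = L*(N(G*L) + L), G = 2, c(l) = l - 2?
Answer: -11928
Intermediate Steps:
c(l) = -2 + l
N(w) = 3 (N(w) = 2 + (w + w)/(w + w) = 2 + (2*w)/((2*w)) = 2 + (2*w)*(1/(2*w)) = 2 + 1 = 3)
S(L) = L*(3 + L)
(86 + S(c(0)))*(-142) = (86 + (-2 + 0)*(3 + (-2 + 0)))*(-142) = (86 - 2*(3 - 2))*(-142) = (86 - 2*1)*(-142) = (86 - 2)*(-142) = 84*(-142) = -11928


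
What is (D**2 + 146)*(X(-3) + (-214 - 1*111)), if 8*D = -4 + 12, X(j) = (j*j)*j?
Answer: -51744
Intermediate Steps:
X(j) = j**3 (X(j) = j**2*j = j**3)
D = 1 (D = (-4 + 12)/8 = (1/8)*8 = 1)
(D**2 + 146)*(X(-3) + (-214 - 1*111)) = (1**2 + 146)*((-3)**3 + (-214 - 1*111)) = (1 + 146)*(-27 + (-214 - 111)) = 147*(-27 - 325) = 147*(-352) = -51744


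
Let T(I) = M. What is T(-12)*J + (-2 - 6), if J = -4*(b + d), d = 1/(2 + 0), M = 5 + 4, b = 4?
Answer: -170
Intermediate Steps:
M = 9
T(I) = 9
d = ½ (d = 1/2 = ½ ≈ 0.50000)
J = -18 (J = -4*(4 + ½) = -4*9/2 = -18)
T(-12)*J + (-2 - 6) = 9*(-18) + (-2 - 6) = -162 - 8 = -170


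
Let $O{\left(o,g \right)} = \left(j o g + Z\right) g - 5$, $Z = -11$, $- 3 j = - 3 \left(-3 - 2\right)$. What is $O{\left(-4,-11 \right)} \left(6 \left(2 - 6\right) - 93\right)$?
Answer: $-296712$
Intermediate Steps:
$j = -5$ ($j = - \frac{\left(-3\right) \left(-3 - 2\right)}{3} = - \frac{\left(-3\right) \left(-5\right)}{3} = \left(- \frac{1}{3}\right) 15 = -5$)
$O{\left(o,g \right)} = -5 + g \left(-11 - 5 g o\right)$ ($O{\left(o,g \right)} = \left(- 5 o g - 11\right) g - 5 = \left(- 5 g o - 11\right) g - 5 = \left(-11 - 5 g o\right) g - 5 = g \left(-11 - 5 g o\right) - 5 = -5 + g \left(-11 - 5 g o\right)$)
$O{\left(-4,-11 \right)} \left(6 \left(2 - 6\right) - 93\right) = \left(-5 - -121 - - 20 \left(-11\right)^{2}\right) \left(6 \left(2 - 6\right) - 93\right) = \left(-5 + 121 - \left(-20\right) 121\right) \left(6 \left(-4\right) - 93\right) = \left(-5 + 121 + 2420\right) \left(-24 - 93\right) = 2536 \left(-117\right) = -296712$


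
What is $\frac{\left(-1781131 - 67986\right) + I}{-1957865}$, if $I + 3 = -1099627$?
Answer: $\frac{2948747}{1957865} \approx 1.5061$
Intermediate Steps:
$I = -1099630$ ($I = -3 - 1099627 = -1099630$)
$\frac{\left(-1781131 - 67986\right) + I}{-1957865} = \frac{\left(-1781131 - 67986\right) - 1099630}{-1957865} = \left(-1849117 - 1099630\right) \left(- \frac{1}{1957865}\right) = \left(-2948747\right) \left(- \frac{1}{1957865}\right) = \frac{2948747}{1957865}$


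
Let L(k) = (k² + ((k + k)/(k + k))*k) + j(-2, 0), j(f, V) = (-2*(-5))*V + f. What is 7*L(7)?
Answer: 378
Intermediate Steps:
j(f, V) = f + 10*V (j(f, V) = 10*V + f = f + 10*V)
L(k) = -2 + k + k² (L(k) = (k² + ((k + k)/(k + k))*k) + (-2 + 10*0) = (k² + ((2*k)/((2*k)))*k) + (-2 + 0) = (k² + ((2*k)*(1/(2*k)))*k) - 2 = (k² + 1*k) - 2 = (k² + k) - 2 = (k + k²) - 2 = -2 + k + k²)
7*L(7) = 7*(-2 + 7 + 7²) = 7*(-2 + 7 + 49) = 7*54 = 378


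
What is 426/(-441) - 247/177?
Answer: -6827/2891 ≈ -2.3615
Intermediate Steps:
426/(-441) - 247/177 = 426*(-1/441) - 247*1/177 = -142/147 - 247/177 = -6827/2891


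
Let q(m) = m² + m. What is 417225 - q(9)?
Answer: 417135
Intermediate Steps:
q(m) = m + m²
417225 - q(9) = 417225 - 9*(1 + 9) = 417225 - 9*10 = 417225 - 1*90 = 417225 - 90 = 417135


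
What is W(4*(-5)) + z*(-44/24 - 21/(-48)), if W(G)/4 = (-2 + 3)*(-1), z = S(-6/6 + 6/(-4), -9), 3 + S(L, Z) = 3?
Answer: -4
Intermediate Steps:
S(L, Z) = 0 (S(L, Z) = -3 + 3 = 0)
z = 0
W(G) = -4 (W(G) = 4*((-2 + 3)*(-1)) = 4*(1*(-1)) = 4*(-1) = -4)
W(4*(-5)) + z*(-44/24 - 21/(-48)) = -4 + 0*(-44/24 - 21/(-48)) = -4 + 0*(-44*1/24 - 21*(-1/48)) = -4 + 0*(-11/6 + 7/16) = -4 + 0*(-67/48) = -4 + 0 = -4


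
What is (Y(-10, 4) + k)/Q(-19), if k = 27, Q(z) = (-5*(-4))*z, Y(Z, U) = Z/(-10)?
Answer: -7/95 ≈ -0.073684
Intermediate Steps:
Y(Z, U) = -Z/10 (Y(Z, U) = Z*(-1/10) = -Z/10)
Q(z) = 20*z
(Y(-10, 4) + k)/Q(-19) = (-1/10*(-10) + 27)/((20*(-19))) = (1 + 27)/(-380) = 28*(-1/380) = -7/95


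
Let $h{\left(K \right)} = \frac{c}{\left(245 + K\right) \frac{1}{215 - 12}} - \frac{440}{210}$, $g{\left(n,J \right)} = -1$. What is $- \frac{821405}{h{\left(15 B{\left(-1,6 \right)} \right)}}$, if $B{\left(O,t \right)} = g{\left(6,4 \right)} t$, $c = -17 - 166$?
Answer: $\frac{2673673275}{786949} \approx 3397.5$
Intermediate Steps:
$c = -183$ ($c = -17 - 166 = -183$)
$B{\left(O,t \right)} = - t$
$h{\left(K \right)} = - \frac{44}{21} - \frac{183}{\frac{35}{29} + \frac{K}{203}}$ ($h{\left(K \right)} = - \frac{183}{\left(245 + K\right) \frac{1}{215 - 12}} - \frac{440}{210} = - \frac{183}{\left(245 + K\right) \frac{1}{203}} - \frac{44}{21} = - \frac{183}{\frac{35}{29} + \frac{K}{203}} - \frac{44}{21} = - \frac{44}{21} - \frac{183}{\frac{35}{29} + \frac{K}{203}}$)
$- \frac{821405}{h{\left(15 B{\left(-1,6 \right)} \right)}} = - \frac{821405}{\frac{1}{21} \frac{1}{245 + 15 \left(\left(-1\right) 6\right)} \left(-790909 - 44 \cdot 15 \left(\left(-1\right) 6\right)\right)} = - \frac{821405}{\frac{1}{21} \frac{1}{245 + 15 \left(-6\right)} \left(-790909 - 44 \cdot 15 \left(-6\right)\right)} = - \frac{821405}{\frac{1}{21} \frac{1}{245 - 90} \left(-790909 - -3960\right)} = - \frac{821405}{\frac{1}{21} \cdot \frac{1}{155} \left(-790909 + 3960\right)} = - \frac{821405}{\frac{1}{21} \cdot \frac{1}{155} \left(-786949\right)} = - \frac{821405}{- \frac{786949}{3255}} = \left(-821405\right) \left(- \frac{3255}{786949}\right) = \frac{2673673275}{786949}$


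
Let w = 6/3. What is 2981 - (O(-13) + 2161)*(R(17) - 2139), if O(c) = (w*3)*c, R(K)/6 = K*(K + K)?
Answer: -2765326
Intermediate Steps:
w = 2 (w = 6*(⅓) = 2)
R(K) = 12*K² (R(K) = 6*(K*(K + K)) = 6*(K*(2*K)) = 6*(2*K²) = 12*K²)
O(c) = 6*c (O(c) = (2*3)*c = 6*c)
2981 - (O(-13) + 2161)*(R(17) - 2139) = 2981 - (6*(-13) + 2161)*(12*17² - 2139) = 2981 - (-78 + 2161)*(12*289 - 2139) = 2981 - 2083*(3468 - 2139) = 2981 - 2083*1329 = 2981 - 1*2768307 = 2981 - 2768307 = -2765326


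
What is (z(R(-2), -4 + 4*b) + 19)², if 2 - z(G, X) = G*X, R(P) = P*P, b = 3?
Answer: 121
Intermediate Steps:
R(P) = P²
z(G, X) = 2 - G*X
(z(R(-2), -4 + 4*b) + 19)² = ((2 - 1*(-2)²*(-4 + 4*3)) + 19)² = ((2 - 1*4*(-4 + 12)) + 19)² = ((2 - 1*4*8) + 19)² = ((2 - 32) + 19)² = (-30 + 19)² = (-11)² = 121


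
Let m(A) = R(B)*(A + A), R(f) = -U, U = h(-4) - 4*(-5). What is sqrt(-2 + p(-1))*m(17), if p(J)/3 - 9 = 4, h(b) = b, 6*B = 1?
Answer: -544*sqrt(37) ≈ -3309.0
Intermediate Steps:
B = 1/6 (B = (1/6)*1 = 1/6 ≈ 0.16667)
p(J) = 39 (p(J) = 27 + 3*4 = 27 + 12 = 39)
U = 16 (U = -4 - 4*(-5) = -4 + 20 = 16)
R(f) = -16 (R(f) = -1*16 = -16)
m(A) = -32*A (m(A) = -16*(A + A) = -32*A)
sqrt(-2 + p(-1))*m(17) = sqrt(-2 + 39)*(-32*17) = sqrt(37)*(-544) = -544*sqrt(37)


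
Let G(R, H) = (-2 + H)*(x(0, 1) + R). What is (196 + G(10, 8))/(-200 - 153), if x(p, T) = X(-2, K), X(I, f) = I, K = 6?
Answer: -244/353 ≈ -0.69122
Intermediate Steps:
x(p, T) = -2
G(R, H) = (-2 + H)*(-2 + R)
(196 + G(10, 8))/(-200 - 153) = (196 + (4 - 2*8 - 2*10 + 8*10))/(-200 - 153) = (196 + (4 - 16 - 20 + 80))/(-353) = (196 + 48)*(-1/353) = 244*(-1/353) = -244/353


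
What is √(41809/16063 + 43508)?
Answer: 3*√1247400487691/16063 ≈ 208.59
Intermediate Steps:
√(41809/16063 + 43508) = √(698910813/16063) = 3*√1247400487691/16063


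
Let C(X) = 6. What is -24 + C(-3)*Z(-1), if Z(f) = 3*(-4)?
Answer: -96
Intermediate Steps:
Z(f) = -12
-24 + C(-3)*Z(-1) = -24 + 6*(-12) = -24 - 72 = -96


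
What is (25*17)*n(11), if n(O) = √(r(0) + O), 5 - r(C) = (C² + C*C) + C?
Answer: 1700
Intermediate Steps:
r(C) = 5 - C - 2*C² (r(C) = 5 - ((C² + C*C) + C) = 5 - ((C² + C²) + C) = 5 - (2*C² + C) = 5 - (C + 2*C²) = 5 + (-C - 2*C²) = 5 - C - 2*C²)
n(O) = √(5 + O) (n(O) = √((5 - 1*0 - 2*0²) + O) = √((5 + 0 - 2*0) + O) = √((5 + 0 + 0) + O) = √(5 + O))
(25*17)*n(11) = (25*17)*√(5 + 11) = 425*√16 = 425*4 = 1700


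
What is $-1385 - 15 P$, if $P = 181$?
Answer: $-4100$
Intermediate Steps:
$-1385 - 15 P = -1385 - 15 \cdot 181 = -1385 - 2715 = -4100$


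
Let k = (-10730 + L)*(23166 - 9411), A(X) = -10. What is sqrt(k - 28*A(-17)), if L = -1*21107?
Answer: 7*I*sqrt(8937095) ≈ 20926.0*I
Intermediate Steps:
L = -21107
k = -437917935 (k = (-10730 - 21107)*(23166 - 9411) = -31837*13755 = -437917935)
sqrt(k - 28*A(-17)) = sqrt(-437917935 - 28*(-10)) = sqrt(-437917935 + 280) = sqrt(-437917655) = 7*I*sqrt(8937095)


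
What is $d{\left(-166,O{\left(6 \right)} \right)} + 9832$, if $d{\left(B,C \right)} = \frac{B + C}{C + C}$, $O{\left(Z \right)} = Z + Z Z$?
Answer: $\frac{206441}{21} \approx 9830.5$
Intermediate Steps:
$O{\left(Z \right)} = Z + Z^{2}$
$d{\left(B,C \right)} = \frac{B + C}{2 C}$
$d{\left(-166,O{\left(6 \right)} \right)} + 9832 = \frac{-166 + 6 \left(1 + 6\right)}{2 \cdot 6 \left(1 + 6\right)} + 9832 = \frac{-166 + 6 \cdot 7}{2 \cdot 6 \cdot 7} + 9832 = \frac{-166 + 42}{2 \cdot 42} + 9832 = \frac{1}{2} \cdot \frac{1}{42} \left(-124\right) + 9832 = - \frac{31}{21} + 9832 = \frac{206441}{21}$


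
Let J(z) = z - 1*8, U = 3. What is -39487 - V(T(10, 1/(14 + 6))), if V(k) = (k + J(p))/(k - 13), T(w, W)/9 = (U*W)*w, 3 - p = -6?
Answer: -39516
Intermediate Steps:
p = 9 (p = 3 - 1*(-6) = 3 + 6 = 9)
J(z) = -8 + z (J(z) = z - 8 = -8 + z)
T(w, W) = 27*W*w (T(w, W) = 9*((3*W)*w) = 9*(3*W*w) = 27*W*w)
V(k) = (1 + k)/(-13 + k) (V(k) = (k + (-8 + 9))/(k - 13) = (k + 1)/(-13 + k) = (1 + k)/(-13 + k))
-39487 - V(T(10, 1/(14 + 6))) = -39487 - (1 + 27*10/(14 + 6))/(-13 + 27*10/(14 + 6)) = -39487 - (1 + 27*10/20)/(-13 + 27*10/20) = -39487 - (1 + 27*(1/20)*10)/(-13 + 27*(1/20)*10) = -39487 - (1 + 27/2)/(-13 + 27/2) = -39487 - 29/(½*2) = -39487 - 2*29/2 = -39487 - 1*29 = -39487 - 29 = -39516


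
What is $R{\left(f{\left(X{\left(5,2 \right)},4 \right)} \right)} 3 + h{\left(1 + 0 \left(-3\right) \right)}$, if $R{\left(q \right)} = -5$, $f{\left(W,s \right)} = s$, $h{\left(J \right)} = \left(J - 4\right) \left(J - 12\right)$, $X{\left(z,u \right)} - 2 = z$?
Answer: $18$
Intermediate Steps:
$X{\left(z,u \right)} = 2 + z$
$h{\left(J \right)} = \left(-12 + J\right) \left(-4 + J\right)$ ($h{\left(J \right)} = \left(-4 + J\right) \left(-12 + J\right) = \left(-12 + J\right) \left(-4 + J\right)$)
$R{\left(f{\left(X{\left(5,2 \right)},4 \right)} \right)} 3 + h{\left(1 + 0 \left(-3\right) \right)} = \left(-5\right) 3 + \left(48 + \left(1 + 0 \left(-3\right)\right)^{2} - 16 \left(1 + 0 \left(-3\right)\right)\right) = -15 + \left(48 + \left(1 + 0\right)^{2} - 16 \left(1 + 0\right)\right) = -15 + \left(48 + 1^{2} - 16\right) = -15 + \left(48 + 1 - 16\right) = -15 + 33 = 18$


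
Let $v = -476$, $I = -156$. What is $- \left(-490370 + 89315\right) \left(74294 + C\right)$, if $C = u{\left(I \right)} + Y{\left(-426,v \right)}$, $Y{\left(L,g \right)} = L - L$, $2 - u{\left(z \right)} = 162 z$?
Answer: $39932244240$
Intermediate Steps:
$u{\left(z \right)} = 2 - 162 z$
$Y{\left(L,g \right)} = 0$
$C = 25274$ ($C = \left(2 - -25272\right) + 0 = \left(2 + 25272\right) + 0 = 25274 + 0 = 25274$)
$- \left(-490370 + 89315\right) \left(74294 + C\right) = - \left(-490370 + 89315\right) \left(74294 + 25274\right) = - \left(-401055\right) 99568 = \left(-1\right) \left(-39932244240\right) = 39932244240$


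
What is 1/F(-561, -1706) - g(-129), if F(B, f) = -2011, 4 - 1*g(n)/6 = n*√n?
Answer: -48265/2011 - 774*I*√129 ≈ -24.0 - 8791.0*I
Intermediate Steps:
g(n) = 24 - 6*n^(3/2) (g(n) = 24 - 6*n*√n = 24 - 6*n^(3/2))
1/F(-561, -1706) - g(-129) = 1/(-2011) - (24 - (-774)*I*√129) = -1/2011 - (24 - (-774)*I*√129) = -1/2011 - (24 + 774*I*√129) = -1/2011 + (-24 - 774*I*√129) = -48265/2011 - 774*I*√129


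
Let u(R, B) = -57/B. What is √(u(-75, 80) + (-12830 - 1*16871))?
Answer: I*√11880685/20 ≈ 172.34*I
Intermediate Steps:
√(u(-75, 80) + (-12830 - 1*16871)) = √(-57/80 + (-12830 - 1*16871)) = √(-57*1/80 + (-12830 - 16871)) = √(-57/80 - 29701) = √(-2376137/80) = I*√11880685/20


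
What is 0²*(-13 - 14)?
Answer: 0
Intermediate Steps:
0²*(-13 - 14) = 0*(-27) = 0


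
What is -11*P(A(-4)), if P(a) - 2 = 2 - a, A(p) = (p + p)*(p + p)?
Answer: 660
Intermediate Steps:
A(p) = 4*p**2 (A(p) = (2*p)*(2*p) = 4*p**2)
P(a) = 4 - a (P(a) = 2 + (2 - a) = 4 - a)
-11*P(A(-4)) = -11*(4 - 4*(-4)**2) = -11*(4 - 4*16) = -11*(4 - 1*64) = -11*(4 - 64) = -11*(-60) = 660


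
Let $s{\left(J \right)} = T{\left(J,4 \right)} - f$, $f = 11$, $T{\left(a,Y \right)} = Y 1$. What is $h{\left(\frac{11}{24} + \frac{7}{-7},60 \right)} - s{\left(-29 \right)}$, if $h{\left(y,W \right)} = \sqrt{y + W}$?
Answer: $7 + \frac{\sqrt{8562}}{12} \approx 14.711$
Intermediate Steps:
$T{\left(a,Y \right)} = Y$
$h{\left(y,W \right)} = \sqrt{W + y}$
$s{\left(J \right)} = -7$ ($s{\left(J \right)} = 4 - 11 = -7$)
$h{\left(\frac{11}{24} + \frac{7}{-7},60 \right)} - s{\left(-29 \right)} = \sqrt{60 + \left(\frac{11}{24} + \frac{7}{-7}\right)} - -7 = \sqrt{60 + \left(11 \cdot \frac{1}{24} + 7 \left(- \frac{1}{7}\right)\right)} + 7 = \sqrt{60 + \left(\frac{11}{24} - 1\right)} + 7 = \sqrt{60 - \frac{13}{24}} + 7 = \sqrt{\frac{1427}{24}} + 7 = \frac{\sqrt{8562}}{12} + 7 = 7 + \frac{\sqrt{8562}}{12}$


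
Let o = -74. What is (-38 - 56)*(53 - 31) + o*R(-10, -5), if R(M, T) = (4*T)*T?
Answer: -9468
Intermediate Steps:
R(M, T) = 4*T²
(-38 - 56)*(53 - 31) + o*R(-10, -5) = (-38 - 56)*(53 - 31) - 296*(-5)² = -94*22 - 296*25 = -2068 - 74*100 = -2068 - 7400 = -9468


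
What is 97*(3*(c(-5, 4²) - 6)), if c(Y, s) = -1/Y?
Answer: -8439/5 ≈ -1687.8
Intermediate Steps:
97*(3*(c(-5, 4²) - 6)) = 97*(3*(-1/(-5) - 6)) = 97*(3*(-1*(-⅕) - 6)) = 97*(3*(⅕ - 6)) = 97*(3*(-29/5)) = 97*(-87/5) = -8439/5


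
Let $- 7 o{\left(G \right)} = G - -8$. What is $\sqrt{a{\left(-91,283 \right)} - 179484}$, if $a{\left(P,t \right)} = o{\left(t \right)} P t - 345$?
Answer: $2 \sqrt{222690} \approx 943.8$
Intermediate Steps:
$o{\left(G \right)} = - \frac{8}{7} - \frac{G}{7}$ ($o{\left(G \right)} = - \frac{G - -8}{7} = - \frac{G + 8}{7} = - \frac{8 + G}{7} = - \frac{8}{7} - \frac{G}{7}$)
$a{\left(P,t \right)} = -345 + P t \left(- \frac{8}{7} - \frac{t}{7}\right)$ ($a{\left(P,t \right)} = \left(- \frac{8}{7} - \frac{t}{7}\right) P t - 345 = P \left(- \frac{8}{7} - \frac{t}{7}\right) t - 345 = P t \left(- \frac{8}{7} - \frac{t}{7}\right) - 345 = -345 + P t \left(- \frac{8}{7} - \frac{t}{7}\right)$)
$\sqrt{a{\left(-91,283 \right)} - 179484} = \sqrt{\left(-345 - \left(-13\right) 283 \left(8 + 283\right)\right) - 179484} = \sqrt{\left(-345 - \left(-13\right) 283 \cdot 291\right) - 179484} = \sqrt{\left(-345 + 1070589\right) - 179484} = \sqrt{1070244 - 179484} = \sqrt{890760} = 2 \sqrt{222690}$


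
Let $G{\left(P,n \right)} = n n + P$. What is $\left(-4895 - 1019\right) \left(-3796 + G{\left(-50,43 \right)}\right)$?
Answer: $11810258$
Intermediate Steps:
$G{\left(P,n \right)} = P + n^{2}$ ($G{\left(P,n \right)} = n^{2} + P = P + n^{2}$)
$\left(-4895 - 1019\right) \left(-3796 + G{\left(-50,43 \right)}\right) = \left(-4895 - 1019\right) \left(-3796 - \left(50 - 43^{2}\right)\right) = - 5914 \left(-3796 + \left(-50 + 1849\right)\right) = - 5914 \left(-3796 + 1799\right) = \left(-5914\right) \left(-1997\right) = 11810258$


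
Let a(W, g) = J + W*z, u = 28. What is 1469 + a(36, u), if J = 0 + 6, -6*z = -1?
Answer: 1481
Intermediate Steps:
z = 1/6 (z = -1/6*(-1) = 1/6 ≈ 0.16667)
J = 6
a(W, g) = 6 + W/6 (a(W, g) = 6 + W*(1/6) = 6 + W/6)
1469 + a(36, u) = 1469 + (6 + (1/6)*36) = 1469 + (6 + 6) = 1469 + 12 = 1481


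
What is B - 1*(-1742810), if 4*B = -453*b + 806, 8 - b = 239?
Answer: 7076689/4 ≈ 1.7692e+6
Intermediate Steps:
b = -231 (b = 8 - 1*239 = 8 - 239 = -231)
B = 105449/4 (B = (-453*(-231) + 806)/4 = (104643 + 806)/4 = (¼)*105449 = 105449/4 ≈ 26362.)
B - 1*(-1742810) = 105449/4 - 1*(-1742810) = 105449/4 + 1742810 = 7076689/4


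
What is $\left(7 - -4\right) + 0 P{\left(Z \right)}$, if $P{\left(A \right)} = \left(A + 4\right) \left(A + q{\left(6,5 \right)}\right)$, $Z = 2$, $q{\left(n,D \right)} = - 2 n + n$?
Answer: $11$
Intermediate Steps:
$q{\left(n,D \right)} = - n$
$P{\left(A \right)} = \left(-6 + A\right) \left(4 + A\right)$ ($P{\left(A \right)} = \left(A + 4\right) \left(A - 6\right) = \left(4 + A\right) \left(A - 6\right) = \left(4 + A\right) \left(-6 + A\right) = \left(-6 + A\right) \left(4 + A\right)$)
$\left(7 - -4\right) + 0 P{\left(Z \right)} = \left(7 - -4\right) + 0 \left(-24 + 2^{2} - 4\right) = \left(7 + 4\right) + 0 \left(-24 + 4 - 4\right) = 11 + 0 \left(-24\right) = 11 + 0 = 11$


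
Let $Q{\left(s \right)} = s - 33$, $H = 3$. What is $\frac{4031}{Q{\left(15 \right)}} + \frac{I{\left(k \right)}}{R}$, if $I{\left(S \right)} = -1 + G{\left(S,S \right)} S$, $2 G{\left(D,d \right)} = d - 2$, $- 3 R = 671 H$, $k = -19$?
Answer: $- \frac{1354187}{6039} \approx -224.24$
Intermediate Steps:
$Q{\left(s \right)} = -33 + s$
$R = -671$ ($R = - \frac{671 \cdot 3}{3} = \left(- \frac{1}{3}\right) 2013 = -671$)
$G{\left(D,d \right)} = -1 + \frac{d}{2}$ ($G{\left(D,d \right)} = \frac{d - 2}{2} = \frac{-2 + d}{2} = -1 + \frac{d}{2}$)
$I{\left(S \right)} = -1 + S \left(-1 + \frac{S}{2}\right)$ ($I{\left(S \right)} = -1 + \left(-1 + \frac{S}{2}\right) S = -1 + S \left(-1 + \frac{S}{2}\right)$)
$\frac{4031}{Q{\left(15 \right)}} + \frac{I{\left(k \right)}}{R} = \frac{4031}{-33 + 15} + \frac{-1 + \frac{1}{2} \left(-19\right) \left(-2 - 19\right)}{-671} = \frac{4031}{-18} + \left(-1 + \frac{1}{2} \left(-19\right) \left(-21\right)\right) \left(- \frac{1}{671}\right) = 4031 \left(- \frac{1}{18}\right) + \left(-1 + \frac{399}{2}\right) \left(- \frac{1}{671}\right) = - \frac{4031}{18} + \frac{397}{2} \left(- \frac{1}{671}\right) = - \frac{4031}{18} - \frac{397}{1342} = - \frac{1354187}{6039}$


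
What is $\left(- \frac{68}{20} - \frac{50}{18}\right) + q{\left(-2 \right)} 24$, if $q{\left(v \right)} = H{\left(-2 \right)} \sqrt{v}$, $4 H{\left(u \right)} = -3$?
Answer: $- \frac{278}{45} - 18 i \sqrt{2} \approx -6.1778 - 25.456 i$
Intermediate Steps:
$H{\left(u \right)} = - \frac{3}{4}$ ($H{\left(u \right)} = \frac{1}{4} \left(-3\right) = - \frac{3}{4}$)
$q{\left(v \right)} = - \frac{3 \sqrt{v}}{4}$
$\left(- \frac{68}{20} - \frac{50}{18}\right) + q{\left(-2 \right)} 24 = \left(- \frac{68}{20} - \frac{50}{18}\right) + - \frac{3 \sqrt{-2}}{4} \cdot 24 = \left(\left(-68\right) \frac{1}{20} - \frac{25}{9}\right) + - \frac{3 i \sqrt{2}}{4} \cdot 24 = \left(- \frac{17}{5} - \frac{25}{9}\right) + - \frac{3 i \sqrt{2}}{4} \cdot 24 = - \frac{278}{45} - 18 i \sqrt{2}$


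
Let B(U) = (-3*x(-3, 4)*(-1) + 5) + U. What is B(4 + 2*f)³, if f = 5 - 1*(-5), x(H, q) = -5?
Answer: 2744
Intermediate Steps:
f = 10 (f = 5 + 5 = 10)
B(U) = -10 + U (B(U) = (-3*(-5)*(-1) + 5) + U = (15*(-1) + 5) + U = (-15 + 5) + U = -10 + U)
B(4 + 2*f)³ = (-10 + (4 + 2*10))³ = (-10 + (4 + 20))³ = (-10 + 24)³ = 14³ = 2744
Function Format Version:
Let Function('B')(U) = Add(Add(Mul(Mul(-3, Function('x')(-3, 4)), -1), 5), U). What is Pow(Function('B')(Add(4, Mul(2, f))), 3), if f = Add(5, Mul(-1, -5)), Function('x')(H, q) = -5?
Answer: 2744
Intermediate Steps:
f = 10 (f = Add(5, 5) = 10)
Function('B')(U) = Add(-10, U) (Function('B')(U) = Add(Add(Mul(Mul(-3, -5), -1), 5), U) = Add(Add(Mul(15, -1), 5), U) = Add(Add(-15, 5), U) = Add(-10, U))
Pow(Function('B')(Add(4, Mul(2, f))), 3) = Pow(Add(-10, Add(4, Mul(2, 10))), 3) = Pow(Add(-10, Add(4, 20)), 3) = Pow(Add(-10, 24), 3) = Pow(14, 3) = 2744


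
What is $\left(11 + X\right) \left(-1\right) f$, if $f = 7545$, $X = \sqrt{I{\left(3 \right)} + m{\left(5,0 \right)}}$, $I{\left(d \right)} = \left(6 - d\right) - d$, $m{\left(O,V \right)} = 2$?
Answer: $-82995 - 7545 \sqrt{2} \approx -93665.0$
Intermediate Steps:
$I{\left(d \right)} = 6 - 2 d$
$X = \sqrt{2}$ ($X = \sqrt{\left(6 - 6\right) + 2} = \sqrt{0 + 2} = \sqrt{2} \approx 1.4142$)
$\left(11 + X\right) \left(-1\right) f = \left(11 + \sqrt{2}\right) \left(-1\right) 7545 = \left(-11 - \sqrt{2}\right) 7545 = -82995 - 7545 \sqrt{2}$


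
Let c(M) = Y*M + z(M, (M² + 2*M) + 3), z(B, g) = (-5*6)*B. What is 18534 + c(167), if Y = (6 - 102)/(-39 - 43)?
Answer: 562500/41 ≈ 13720.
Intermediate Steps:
z(B, g) = -30*B
Y = 48/41 (Y = -96/(-82) = -96*(-1/82) = 48/41 ≈ 1.1707)
c(M) = -1182*M/41 (c(M) = 48*M/41 - 30*M = -1182*M/41)
18534 + c(167) = 18534 - 1182/41*167 = 18534 - 197394/41 = 562500/41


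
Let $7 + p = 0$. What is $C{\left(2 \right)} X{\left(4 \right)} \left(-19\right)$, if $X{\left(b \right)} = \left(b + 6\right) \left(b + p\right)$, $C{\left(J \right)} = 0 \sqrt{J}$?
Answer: $0$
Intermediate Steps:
$p = -7$ ($p = -7 + 0 = -7$)
$C{\left(J \right)} = 0$
$X{\left(b \right)} = \left(-7 + b\right) \left(6 + b\right)$ ($X{\left(b \right)} = \left(b + 6\right) \left(b - 7\right) = \left(6 + b\right) \left(-7 + b\right) = \left(-7 + b\right) \left(6 + b\right)$)
$C{\left(2 \right)} X{\left(4 \right)} \left(-19\right) = 0 \left(-42 + 4^{2} - 4\right) \left(-19\right) = 0 \left(-42 + 16 - 4\right) \left(-19\right) = 0 \left(-30\right) \left(-19\right) = 0 \left(-19\right) = 0$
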